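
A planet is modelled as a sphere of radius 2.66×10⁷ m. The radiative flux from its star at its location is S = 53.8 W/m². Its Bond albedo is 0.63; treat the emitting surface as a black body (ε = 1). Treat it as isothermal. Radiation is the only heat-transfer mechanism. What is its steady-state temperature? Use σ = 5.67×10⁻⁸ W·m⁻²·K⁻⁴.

T ≈ 96.8 K

At equilibrium, absorbed power = emitted power.
Absorbing cross-section = πr² = 2.223×10¹⁵ m²; emitting surface = 4πr² = 8.891×10¹⁵ m² (ratio 4).
(1−a)S·A_cross = εσ·A_surf·T⁴  ⇒  T⁴ = (1−a)S/(4σ).
T⁴ = 0.370·53.8/(4·5.67×10⁻⁸) = 8.777×10⁷ K⁴.
T = (8.777×10⁷)^(1/4).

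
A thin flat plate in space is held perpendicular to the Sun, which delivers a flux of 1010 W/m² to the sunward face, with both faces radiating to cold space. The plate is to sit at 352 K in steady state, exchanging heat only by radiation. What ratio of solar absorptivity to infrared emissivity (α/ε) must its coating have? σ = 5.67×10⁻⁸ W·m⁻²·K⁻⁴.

Balance: αS·A = εσ·2A·T⁴ ⇒ α/ε = 2σT⁴/S.
α/ε = 2·5.67×10⁻⁸·(352)⁴/1010 = 2·5.67×10⁻⁸·1.535×10¹⁰/1010.

α/ε ≈ 1.72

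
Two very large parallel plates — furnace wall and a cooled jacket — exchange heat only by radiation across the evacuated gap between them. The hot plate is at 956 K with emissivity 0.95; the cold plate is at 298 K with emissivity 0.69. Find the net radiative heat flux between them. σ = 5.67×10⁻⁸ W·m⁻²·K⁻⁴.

q ≈ 31200 W/m²

For two infinite grey parallel plates, q = σ(T₁⁴ − T₂⁴)/(1/ε₁ + 1/ε₂ − 1).
T₁⁴ − T₂⁴ = 8.353×10¹¹ − 7.886×10⁹ = 8.274×10¹¹ K⁴.
1/ε₁ + 1/ε₂ − 1 = 1.053 + 1.449 − 1 = 1.502.
q = 5.67×10⁻⁸ × 8.274×10¹¹ / 1.502.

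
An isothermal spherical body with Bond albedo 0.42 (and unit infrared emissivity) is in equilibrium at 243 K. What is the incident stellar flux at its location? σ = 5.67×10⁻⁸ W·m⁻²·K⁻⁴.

(1−a)S·πr² = σ·4πr²·T⁴ ⇒ S = 4σT⁴/(1−a).
S = 4·5.67×10⁻⁸·3.487×10⁹/0.580.

S ≈ 1360 W/m²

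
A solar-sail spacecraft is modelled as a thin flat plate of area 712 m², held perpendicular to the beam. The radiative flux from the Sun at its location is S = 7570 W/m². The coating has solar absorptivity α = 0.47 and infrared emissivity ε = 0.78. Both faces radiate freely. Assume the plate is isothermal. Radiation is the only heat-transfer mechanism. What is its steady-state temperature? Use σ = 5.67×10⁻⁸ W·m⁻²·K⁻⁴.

T ≈ 448 K

At equilibrium, absorbed power = emitted power.
Absorbing cross-section = A = 712.0 m²; emitting surface = 2A = 1424 m² (ratio 2).
αS·A_cross = εσ·A_surf·T⁴  ⇒  T⁴ = αS/(ε·2σ).
T⁴ = 0.470·7570/(0.78·2·5.67×10⁻⁸) = 4.022×10¹⁰ K⁴.
T = (4.022×10¹⁰)^(1/4).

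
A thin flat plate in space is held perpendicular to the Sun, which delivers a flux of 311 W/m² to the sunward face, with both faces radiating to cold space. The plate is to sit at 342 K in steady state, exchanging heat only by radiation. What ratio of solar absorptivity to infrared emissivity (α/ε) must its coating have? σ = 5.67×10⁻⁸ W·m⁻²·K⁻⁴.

Balance: αS·A = εσ·2A·T⁴ ⇒ α/ε = 2σT⁴/S.
α/ε = 2·5.67×10⁻⁸·(342)⁴/311 = 2·5.67×10⁻⁸·1.368×10¹⁰/311.

α/ε ≈ 4.99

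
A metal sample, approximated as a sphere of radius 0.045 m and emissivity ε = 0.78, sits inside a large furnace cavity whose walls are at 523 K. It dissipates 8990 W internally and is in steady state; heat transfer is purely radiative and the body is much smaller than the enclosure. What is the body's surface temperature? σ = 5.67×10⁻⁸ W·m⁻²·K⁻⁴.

For a small grey body in a large enclosure, net radiated power = εσA(T⁴ − T_w⁴).
Steady state: P = εσA(T⁴ − T_w⁴) with A = 4πr² = 0.02545 m².
T⁴ = P/(εσA) + T_w⁴ = 8990/(0.78·5.67×10⁻⁸·0.02545) + (523)⁴
    = 7.988×10¹² + 7.482×10¹⁰ = 8.063×10¹² K⁴.

T ≈ 1690 K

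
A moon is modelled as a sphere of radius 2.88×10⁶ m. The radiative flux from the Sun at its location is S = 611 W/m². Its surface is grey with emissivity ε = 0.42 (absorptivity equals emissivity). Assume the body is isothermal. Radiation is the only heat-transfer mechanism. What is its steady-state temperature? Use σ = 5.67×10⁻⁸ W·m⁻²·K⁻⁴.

At equilibrium, absorbed power = emitted power.
Absorbing cross-section = πr² = 2.606×10¹³ m²; emitting surface = 4πr² = 1.042×10¹⁴ m² (ratio 4).
εS·A_cross = εσ·A_surf·T⁴  ⇒  T⁴ = S/(4σ)   (ε cancels).
T⁴ = 611/(4·5.67×10⁻⁸) = 2.694×10⁹ K⁴.
T = (2.694×10⁹)^(1/4).

T ≈ 228 K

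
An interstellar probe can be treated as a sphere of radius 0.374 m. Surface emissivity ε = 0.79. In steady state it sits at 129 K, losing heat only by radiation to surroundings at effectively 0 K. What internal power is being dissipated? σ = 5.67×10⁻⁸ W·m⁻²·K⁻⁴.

P ≈ 21.8 W

Steady state: P = εσA T⁴.
A = 4πr² = 1.758 m²; T⁴ = (129)⁴ = 2.769×10⁸ K⁴.
P = 0.79 × 5.67×10⁻⁸ × 1.758 × 2.769×10⁸.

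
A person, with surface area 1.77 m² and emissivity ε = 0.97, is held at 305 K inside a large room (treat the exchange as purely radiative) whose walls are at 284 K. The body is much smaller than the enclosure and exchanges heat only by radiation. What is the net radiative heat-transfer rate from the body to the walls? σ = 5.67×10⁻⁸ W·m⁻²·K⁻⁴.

For a small grey body in a large enclosure: P_net = εσA(T_body⁴ − T_wall⁴).
A = 1.77 m²; T_body⁴ − T_wall⁴ = 8.654×10⁹ − 6.505×10⁹ = 2.148×10⁹ K⁴.
|P_net| = 0.97·5.67×10⁻⁸·1.770·2.148×10⁹.

P_net ≈ 209 W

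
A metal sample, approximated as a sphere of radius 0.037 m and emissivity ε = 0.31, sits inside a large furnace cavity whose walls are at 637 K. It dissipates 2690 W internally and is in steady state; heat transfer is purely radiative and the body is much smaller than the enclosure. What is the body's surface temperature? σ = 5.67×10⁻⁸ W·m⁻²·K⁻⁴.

T ≈ 1730 K

For a small grey body in a large enclosure, net radiated power = εσA(T⁴ − T_w⁴).
Steady state: P = εσA(T⁴ − T_w⁴) with A = 4πr² = 0.01720 m².
T⁴ = P/(εσA) + T_w⁴ = 2690/(0.31·5.67×10⁻⁸·0.01720) + (637)⁴
    = 8.896×10¹² + 1.646×10¹¹ = 9.061×10¹² K⁴.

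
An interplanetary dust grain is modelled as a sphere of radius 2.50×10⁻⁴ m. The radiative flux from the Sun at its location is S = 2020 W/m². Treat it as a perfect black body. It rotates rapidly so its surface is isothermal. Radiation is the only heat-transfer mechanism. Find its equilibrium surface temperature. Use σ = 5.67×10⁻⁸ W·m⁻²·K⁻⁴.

At equilibrium, absorbed power = emitted power.
Absorbing cross-section = πr² = 1.963×10⁻⁷ m²; emitting surface = 4πr² = 7.854×10⁻⁷ m² (ratio 4).
S·A_cross = εσ·A_surf·T⁴  ⇒  T⁴ = S/(4σ).
T⁴ = 1.00·2020/(4·5.67×10⁻⁸) = 8.907×10⁹ K⁴.
T = (8.907×10⁹)^(1/4).

T ≈ 307 K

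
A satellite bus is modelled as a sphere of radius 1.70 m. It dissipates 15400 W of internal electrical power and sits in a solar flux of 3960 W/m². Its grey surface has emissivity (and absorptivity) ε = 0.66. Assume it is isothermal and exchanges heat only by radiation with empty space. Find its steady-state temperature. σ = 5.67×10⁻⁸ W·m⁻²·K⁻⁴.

At steady state, absorbed solar power + internal power = radiated power.
Absorbed: α·S·A_cross = 0.66·3960·9.079 = 23730 W (cross-section πr²).
Total input = 23730 + 15400 = 39130 W.
Radiated: εσ·A_surf·T⁴ with A_surf = 4πr² = 36.32 m².
T⁴ = 39130/(0.66·5.67×10⁻⁸·36.32) = 2.879×10¹⁰ K⁴.

T ≈ 412 K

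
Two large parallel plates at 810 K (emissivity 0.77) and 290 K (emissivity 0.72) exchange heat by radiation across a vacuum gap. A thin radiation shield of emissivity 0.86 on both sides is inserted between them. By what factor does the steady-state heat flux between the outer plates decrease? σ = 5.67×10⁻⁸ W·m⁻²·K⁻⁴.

Without shield: q₀ = σΔ(T⁴)/(1/ε₁+1/ε₂−1) with denominator 1.688.
With shield the two gaps are in series; the resistances add: (1/ε₁+1/ε_s−1)+(1/ε_s+1/ε₂−1) = 1.461+1.552 = 3.013.
Heat-flux ratio q₀/q = 3.013/1.688.

factor ≈ 1.79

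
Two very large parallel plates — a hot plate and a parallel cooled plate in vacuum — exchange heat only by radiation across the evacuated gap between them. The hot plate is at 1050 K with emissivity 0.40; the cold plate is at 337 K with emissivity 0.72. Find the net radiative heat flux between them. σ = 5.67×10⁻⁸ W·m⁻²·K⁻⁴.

For two infinite grey parallel plates, q = σ(T₁⁴ − T₂⁴)/(1/ε₁ + 1/ε₂ − 1).
T₁⁴ − T₂⁴ = 1.216×10¹² − 1.290×10¹⁰ = 1.203×10¹² K⁴.
1/ε₁ + 1/ε₂ − 1 = 2.500 + 1.389 − 1 = 2.889.
q = 5.67×10⁻⁸ × 1.203×10¹² / 2.889.

q ≈ 23600 W/m²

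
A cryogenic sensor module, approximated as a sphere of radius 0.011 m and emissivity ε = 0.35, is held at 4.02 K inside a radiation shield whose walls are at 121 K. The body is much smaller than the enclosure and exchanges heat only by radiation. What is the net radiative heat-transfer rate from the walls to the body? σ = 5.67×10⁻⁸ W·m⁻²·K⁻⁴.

For a small grey body in a large enclosure: P_net = εσA(T_body⁴ − T_wall⁴).
A = 4πr² = 0.001521 m²; T_body⁴ − T_wall⁴ = 261.2 − 2.144×10⁸ = -2.144×10⁸ K⁴.
|P_net| = 0.35·5.67×10⁻⁸·0.001521·2.144×10⁸.

P_net ≈ 0.00647 W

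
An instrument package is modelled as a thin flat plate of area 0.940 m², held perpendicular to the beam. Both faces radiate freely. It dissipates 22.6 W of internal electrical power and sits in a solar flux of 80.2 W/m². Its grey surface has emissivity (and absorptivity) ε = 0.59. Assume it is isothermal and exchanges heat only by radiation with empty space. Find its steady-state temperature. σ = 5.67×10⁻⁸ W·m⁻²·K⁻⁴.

At steady state, absorbed solar power + internal power = radiated power.
Absorbed: α·S·A_cross = 0.59·80.2·0.9400 = 44.48 W (cross-section A).
Total input = 44.48 + 22.6 = 67.08 W.
Radiated: εσ·A_surf·T⁴ with A_surf = 2A = 1.880 m².
T⁴ = 67.08/(0.59·5.67×10⁻⁸·1.880) = 1.067×10⁹ K⁴.

T ≈ 181 K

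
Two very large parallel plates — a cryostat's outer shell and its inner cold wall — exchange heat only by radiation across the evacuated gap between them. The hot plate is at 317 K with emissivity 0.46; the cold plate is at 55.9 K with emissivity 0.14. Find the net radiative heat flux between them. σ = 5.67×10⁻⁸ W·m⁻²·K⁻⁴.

For two infinite grey parallel plates, q = σ(T₁⁴ − T₂⁴)/(1/ε₁ + 1/ε₂ − 1).
T₁⁴ − T₂⁴ = 1.010×10¹⁰ − 9.764×10⁶ = 1.009×10¹⁰ K⁴.
1/ε₁ + 1/ε₂ − 1 = 2.174 + 7.143 − 1 = 8.317.
q = 5.67×10⁻⁸ × 1.009×10¹⁰ / 8.317.

q ≈ 68.8 W/m²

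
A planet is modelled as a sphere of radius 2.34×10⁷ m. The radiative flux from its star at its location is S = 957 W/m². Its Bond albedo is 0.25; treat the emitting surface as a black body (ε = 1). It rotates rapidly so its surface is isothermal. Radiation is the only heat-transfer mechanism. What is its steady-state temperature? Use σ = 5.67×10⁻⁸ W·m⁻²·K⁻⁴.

T ≈ 237 K

At equilibrium, absorbed power = emitted power.
Absorbing cross-section = πr² = 1.720×10¹⁵ m²; emitting surface = 4πr² = 6.881×10¹⁵ m² (ratio 4).
(1−a)S·A_cross = εσ·A_surf·T⁴  ⇒  T⁴ = (1−a)S/(4σ).
T⁴ = 0.750·957/(4·5.67×10⁻⁸) = 3.165×10⁹ K⁴.
T = (3.165×10⁹)^(1/4).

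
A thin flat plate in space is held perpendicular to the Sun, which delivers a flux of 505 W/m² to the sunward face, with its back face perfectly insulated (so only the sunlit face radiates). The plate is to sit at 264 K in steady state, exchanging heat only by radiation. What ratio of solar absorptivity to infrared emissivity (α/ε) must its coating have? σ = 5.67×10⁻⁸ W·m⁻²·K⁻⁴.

Balance: αS·A = εσ·1A·T⁴ ⇒ α/ε = σT⁴/S.
α/ε = 5.67×10⁻⁸·(264)⁴/505 = 5.67×10⁻⁸·4.858×10⁹/505.

α/ε ≈ 0.545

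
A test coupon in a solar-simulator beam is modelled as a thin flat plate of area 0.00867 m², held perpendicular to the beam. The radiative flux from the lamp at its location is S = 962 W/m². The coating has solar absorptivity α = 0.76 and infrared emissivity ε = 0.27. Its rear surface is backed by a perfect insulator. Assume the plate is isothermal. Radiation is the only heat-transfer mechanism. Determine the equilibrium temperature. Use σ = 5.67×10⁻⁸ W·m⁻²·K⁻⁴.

T ≈ 467 K

At equilibrium, absorbed power = emitted power.
Absorbing cross-section = A = 0.008670 m²; emitting surface = A = 0.008670 m² (ratio 1).
αS·A_cross = εσ·A_surf·T⁴  ⇒  T⁴ = αS/(ε·1σ).
T⁴ = 0.760·962/(0.27·1·5.67×10⁻⁸) = 4.776×10¹⁰ K⁴.
T = (4.776×10¹⁰)^(1/4).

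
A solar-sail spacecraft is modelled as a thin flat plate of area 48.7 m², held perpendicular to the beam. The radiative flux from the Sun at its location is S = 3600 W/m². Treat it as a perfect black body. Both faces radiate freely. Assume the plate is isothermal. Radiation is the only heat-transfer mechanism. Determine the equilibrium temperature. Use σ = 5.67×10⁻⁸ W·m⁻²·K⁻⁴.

At equilibrium, absorbed power = emitted power.
Absorbing cross-section = A = 48.70 m²; emitting surface = 2A = 97.40 m² (ratio 2).
S·A_cross = εσ·A_surf·T⁴  ⇒  T⁴ = S/(2σ).
T⁴ = 1.00·3600/(2·5.67×10⁻⁸) = 3.175×10¹⁰ K⁴.
T = (3.175×10¹⁰)^(1/4).

T ≈ 422 K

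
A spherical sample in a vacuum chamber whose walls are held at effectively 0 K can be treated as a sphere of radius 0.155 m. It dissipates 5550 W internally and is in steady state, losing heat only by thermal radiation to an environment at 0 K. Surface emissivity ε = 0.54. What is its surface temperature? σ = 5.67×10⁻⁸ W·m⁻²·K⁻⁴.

T ≈ 880 K

Steady state: internal power = radiated power, P = εσA T⁴.
Radiating area A = 4πr² = 0.3019 m².
T⁴ = P/(εσA) = 5550/(0.54·5.67×10⁻⁸·0.3019) = 6.004×10¹¹ K⁴.
T = (6.004×10¹¹)^(1/4).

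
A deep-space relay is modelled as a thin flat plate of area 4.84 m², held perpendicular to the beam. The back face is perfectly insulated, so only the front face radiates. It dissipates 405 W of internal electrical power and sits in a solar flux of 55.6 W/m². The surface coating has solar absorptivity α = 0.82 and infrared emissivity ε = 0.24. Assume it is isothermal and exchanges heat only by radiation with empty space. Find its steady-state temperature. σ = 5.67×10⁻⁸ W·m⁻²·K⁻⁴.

T ≈ 312 K

At steady state, absorbed solar power + internal power = radiated power.
Absorbed: α·S·A_cross = 0.82·55.6·4.840 = 220.7 W (cross-section A).
Total input = 220.7 + 405 = 625.7 W.
Radiated: εσ·A_surf·T⁴ with A_surf = A = 4.840 m².
T⁴ = 625.7/(0.24·5.67×10⁻⁸·4.840) = 9.500×10⁹ K⁴.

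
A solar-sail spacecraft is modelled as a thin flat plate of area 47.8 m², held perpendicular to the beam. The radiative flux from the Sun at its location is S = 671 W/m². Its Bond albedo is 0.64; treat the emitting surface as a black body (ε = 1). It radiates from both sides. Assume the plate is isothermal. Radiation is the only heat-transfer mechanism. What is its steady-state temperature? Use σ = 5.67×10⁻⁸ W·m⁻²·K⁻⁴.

At equilibrium, absorbed power = emitted power.
Absorbing cross-section = A = 47.80 m²; emitting surface = 2A = 95.60 m² (ratio 2).
(1−a)S·A_cross = εσ·A_surf·T⁴  ⇒  T⁴ = (1−a)S/(2σ).
T⁴ = 0.360·671/(2·5.67×10⁻⁸) = 2.130×10⁹ K⁴.
T = (2.130×10⁹)^(1/4).

T ≈ 215 K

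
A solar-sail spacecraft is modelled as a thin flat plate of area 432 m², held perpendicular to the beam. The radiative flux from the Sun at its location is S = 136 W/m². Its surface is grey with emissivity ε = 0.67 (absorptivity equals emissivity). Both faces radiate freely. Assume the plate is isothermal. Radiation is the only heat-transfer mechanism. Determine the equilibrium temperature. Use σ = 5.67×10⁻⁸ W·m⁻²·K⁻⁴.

At equilibrium, absorbed power = emitted power.
Absorbing cross-section = A = 432.0 m²; emitting surface = 2A = 864.0 m² (ratio 2).
εS·A_cross = εσ·A_surf·T⁴  ⇒  T⁴ = S/(2σ)   (ε cancels).
T⁴ = 136/(2·5.67×10⁻⁸) = 1.199×10⁹ K⁴.
T = (1.199×10⁹)^(1/4).

T ≈ 186 K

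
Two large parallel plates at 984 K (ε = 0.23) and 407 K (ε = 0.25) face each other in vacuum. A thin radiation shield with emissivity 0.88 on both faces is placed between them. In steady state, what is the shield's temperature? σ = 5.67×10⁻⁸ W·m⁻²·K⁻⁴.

In steady state the net flux on the hot side equals that on the cold side.
σ(T₁⁴−T_s⁴)/D₁ = σ(T_s⁴−T₂⁴)/D₂, with D₁ = 1/ε₁+1/ε_s−1 = 4.484, D₂ = 1/ε_s+1/ε₂−1 = 4.136.
Solve for T_s⁴: T_s⁴ = (D₂·T₁⁴ + D₁·T₂⁴)/(D₁+D₂) = 4.641×10¹¹ K⁴.

T_s ≈ 825 K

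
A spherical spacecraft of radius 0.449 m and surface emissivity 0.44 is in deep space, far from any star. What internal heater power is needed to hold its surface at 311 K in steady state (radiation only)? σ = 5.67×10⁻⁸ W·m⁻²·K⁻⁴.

P ≈ 591 W

P = εσ·4πr²·T⁴.
4πr² = 2.533 m²; T⁴ = 9.355×10⁹ K⁴.
P = 0.44·5.67×10⁻⁸·2.533·9.355×10⁹.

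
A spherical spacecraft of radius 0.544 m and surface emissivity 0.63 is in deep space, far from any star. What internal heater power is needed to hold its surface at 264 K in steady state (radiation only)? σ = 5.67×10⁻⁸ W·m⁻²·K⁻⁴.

P = εσ·4πr²·T⁴.
4πr² = 3.719 m²; T⁴ = 4.858×10⁹ K⁴.
P = 0.63·5.67×10⁻⁸·3.719·4.858×10⁹.

P ≈ 645 W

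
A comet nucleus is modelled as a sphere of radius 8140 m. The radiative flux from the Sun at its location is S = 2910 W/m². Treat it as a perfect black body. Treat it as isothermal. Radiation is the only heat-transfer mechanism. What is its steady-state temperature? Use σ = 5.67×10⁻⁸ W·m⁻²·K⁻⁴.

T ≈ 337 K

At equilibrium, absorbed power = emitted power.
Absorbing cross-section = πr² = 2.082×10⁸ m²; emitting surface = 4πr² = 8.326×10⁸ m² (ratio 4).
S·A_cross = εσ·A_surf·T⁴  ⇒  T⁴ = S/(4σ).
T⁴ = 1.00·2910/(4·5.67×10⁻⁸) = 1.283×10¹⁰ K⁴.
T = (1.283×10¹⁰)^(1/4).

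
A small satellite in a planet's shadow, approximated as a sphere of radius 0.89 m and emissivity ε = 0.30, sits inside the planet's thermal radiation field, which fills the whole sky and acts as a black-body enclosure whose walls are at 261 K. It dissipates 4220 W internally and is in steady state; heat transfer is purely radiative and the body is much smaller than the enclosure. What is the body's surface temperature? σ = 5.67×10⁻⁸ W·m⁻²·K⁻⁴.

T ≈ 415 K

For a small grey body in a large enclosure, net radiated power = εσA(T⁴ − T_w⁴).
Steady state: P = εσA(T⁴ − T_w⁴) with A = 4πr² = 9.954 m².
T⁴ = P/(εσA) + T_w⁴ = 4220/(0.30·5.67×10⁻⁸·9.954) + (261)⁴
    = 2.492×10¹⁰ + 4.640×10⁹ = 2.956×10¹⁰ K⁴.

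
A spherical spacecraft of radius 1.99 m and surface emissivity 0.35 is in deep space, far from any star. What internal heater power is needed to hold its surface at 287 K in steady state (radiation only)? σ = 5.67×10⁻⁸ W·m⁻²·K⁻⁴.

P = εσ·4πr²·T⁴.
4πr² = 49.76 m²; T⁴ = 6.785×10⁹ K⁴.
P = 0.35·5.67×10⁻⁸·49.76·6.785×10⁹.

P ≈ 6700 W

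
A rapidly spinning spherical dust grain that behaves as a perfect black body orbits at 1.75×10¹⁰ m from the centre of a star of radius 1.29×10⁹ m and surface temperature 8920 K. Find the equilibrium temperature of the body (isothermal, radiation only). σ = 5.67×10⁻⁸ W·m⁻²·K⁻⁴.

T ≈ 1710 K

The star's surface emits σT_*⁴; at distance d the flux is S = σT_*⁴(R_*/d)².
S = 5.67×10⁻⁸·(8920)⁴·(1.29×10⁹/1.75×10¹⁰)² = 1.950×10⁶ W/m².
For an isothermal sphere T⁴ = (1−a)S/(4σ) = 8.600×10¹² K⁴.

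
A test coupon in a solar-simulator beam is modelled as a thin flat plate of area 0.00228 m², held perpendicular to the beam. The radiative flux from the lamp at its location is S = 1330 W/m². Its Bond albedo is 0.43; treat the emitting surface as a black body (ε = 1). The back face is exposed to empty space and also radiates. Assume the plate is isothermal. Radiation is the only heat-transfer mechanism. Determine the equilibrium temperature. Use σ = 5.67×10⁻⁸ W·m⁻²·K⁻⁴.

T ≈ 286 K

At equilibrium, absorbed power = emitted power.
Absorbing cross-section = A = 0.002280 m²; emitting surface = 2A = 0.004560 m² (ratio 2).
(1−a)S·A_cross = εσ·A_surf·T⁴  ⇒  T⁴ = (1−a)S/(2σ).
T⁴ = 0.570·1330/(2·5.67×10⁻⁸) = 6.685×10⁹ K⁴.
T = (6.685×10⁹)^(1/4).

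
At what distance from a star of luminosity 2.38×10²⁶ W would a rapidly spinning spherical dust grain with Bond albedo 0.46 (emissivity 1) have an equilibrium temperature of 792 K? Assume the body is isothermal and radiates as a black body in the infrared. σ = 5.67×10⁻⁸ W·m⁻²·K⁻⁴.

For an isothermal black-emitting sphere, (1−a)S·πr² = σ·4πr²·T⁴ ⇒ S = 4σT⁴/(1−a).
S = 4·5.67×10⁻⁸·(792)⁴/0.540 = 1.653×10⁵ W/m².
Flux falls as S = L/(4πd²), so d = √(L/(4πS)) = √(2.38×10²⁶/(4π·1.653×10⁵)).

d ≈ 1.07×10¹⁰ m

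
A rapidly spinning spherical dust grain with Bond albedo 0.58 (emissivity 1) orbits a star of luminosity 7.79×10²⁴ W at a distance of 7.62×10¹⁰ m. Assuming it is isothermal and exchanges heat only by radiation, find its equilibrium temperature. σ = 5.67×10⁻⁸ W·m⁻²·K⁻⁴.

First find the stellar flux at distance d: S = L/(4πd²) = 7.79×10²⁴/(4π·(7.62×10¹⁰)²) = 106.8 W/m².
For an isothermal sphere, absorbed (1−a)S·πr² = emitted σ·4πr²·T⁴, so T⁴ = (1−a)S/(4σ).
T⁴ = 0.420·106.8/(4·5.67×10⁻⁸) = 1.977×10⁸ K⁴.

T ≈ 119 K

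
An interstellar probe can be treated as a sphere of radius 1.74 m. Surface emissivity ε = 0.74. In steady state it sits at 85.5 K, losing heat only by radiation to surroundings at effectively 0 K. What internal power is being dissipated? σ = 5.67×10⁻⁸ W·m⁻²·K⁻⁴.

P ≈ 85.3 W

Steady state: P = εσA T⁴.
A = 4πr² = 38.05 m²; T⁴ = (85.5)⁴ = 5.344×10⁷ K⁴.
P = 0.74 × 5.67×10⁻⁸ × 38.05 × 5.344×10⁷.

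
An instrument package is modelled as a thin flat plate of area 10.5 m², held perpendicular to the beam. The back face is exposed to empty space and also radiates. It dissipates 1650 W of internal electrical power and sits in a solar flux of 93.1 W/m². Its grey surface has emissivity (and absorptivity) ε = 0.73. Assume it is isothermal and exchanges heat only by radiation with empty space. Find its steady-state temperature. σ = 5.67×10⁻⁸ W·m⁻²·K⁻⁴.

T ≈ 228 K

At steady state, absorbed solar power + internal power = radiated power.
Absorbed: α·S·A_cross = 0.73·93.1·10.50 = 713.6 W (cross-section A).
Total input = 713.6 + 1650 = 2364 W.
Radiated: εσ·A_surf·T⁴ with A_surf = 2A = 21.00 m².
T⁴ = 2364/(0.73·5.67×10⁻⁸·21.00) = 2.719×10⁹ K⁴.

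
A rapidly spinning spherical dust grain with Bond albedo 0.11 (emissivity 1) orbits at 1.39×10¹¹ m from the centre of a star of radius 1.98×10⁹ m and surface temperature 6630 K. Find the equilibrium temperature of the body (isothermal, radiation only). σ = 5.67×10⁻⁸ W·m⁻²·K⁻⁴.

The star's surface emits σT_*⁴; at distance d the flux is S = σT_*⁴(R_*/d)².
S = 5.67×10⁻⁸·(6630)⁴·(1.98×10⁹/1.39×10¹¹)² = 22230 W/m².
For an isothermal sphere T⁴ = (1−a)S/(4σ) = 8.723×10¹⁰ K⁴.

T ≈ 543 K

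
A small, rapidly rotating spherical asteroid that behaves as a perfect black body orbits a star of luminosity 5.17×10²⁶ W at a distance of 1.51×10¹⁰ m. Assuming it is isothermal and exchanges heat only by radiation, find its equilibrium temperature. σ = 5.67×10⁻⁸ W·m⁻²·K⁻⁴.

T ≈ 944 K

First find the stellar flux at distance d: S = L/(4πd²) = 5.17×10²⁶/(4π·(1.51×10¹⁰)²) = 1.804×10⁵ W/m².
For an isothermal sphere, absorbed (1−a)S·πr² = emitted σ·4πr²·T⁴, so T⁴ = (1−a)S/(4σ).
T⁴ = 1.00·1.804×10⁵/(4·5.67×10⁻⁸) = 7.956×10¹¹ K⁴.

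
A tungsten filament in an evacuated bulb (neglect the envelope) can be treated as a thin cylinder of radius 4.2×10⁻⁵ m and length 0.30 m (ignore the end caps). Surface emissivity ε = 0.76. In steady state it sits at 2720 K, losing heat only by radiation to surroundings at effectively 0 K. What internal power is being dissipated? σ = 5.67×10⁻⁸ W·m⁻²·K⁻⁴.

P ≈ 187 W

Steady state: P = εσA T⁴.
A = 2πrL = 7.917×10⁻⁵ m²; T⁴ = (2720)⁴ = 5.474×10¹³ K⁴.
P = 0.76 × 5.67×10⁻⁸ × 7.917×10⁻⁵ × 5.474×10¹³.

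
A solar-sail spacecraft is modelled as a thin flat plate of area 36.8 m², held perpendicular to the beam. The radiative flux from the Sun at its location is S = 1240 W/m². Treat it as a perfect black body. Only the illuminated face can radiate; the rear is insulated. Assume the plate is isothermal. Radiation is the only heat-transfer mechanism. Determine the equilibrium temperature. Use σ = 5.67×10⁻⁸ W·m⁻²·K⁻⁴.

T ≈ 385 K

At equilibrium, absorbed power = emitted power.
Absorbing cross-section = A = 36.80 m²; emitting surface = A = 36.80 m² (ratio 1).
S·A_cross = εσ·A_surf·T⁴  ⇒  T⁴ = S/(1σ).
T⁴ = 1.00·1240/(1·5.67×10⁻⁸) = 2.187×10¹⁰ K⁴.
T = (2.187×10¹⁰)^(1/4).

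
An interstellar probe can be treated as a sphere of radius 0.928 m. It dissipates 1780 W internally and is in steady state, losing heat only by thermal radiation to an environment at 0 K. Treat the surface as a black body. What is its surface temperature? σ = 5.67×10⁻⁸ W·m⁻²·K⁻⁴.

T ≈ 232 K

Steady state: internal power = radiated power, P = εσA T⁴.
Radiating area A = 4πr² = 10.82 m².
T⁴ = P/(εσA) = 1780/(1.0·5.67×10⁻⁸·10.82) = 2.901×10⁹ K⁴.
T = (2.901×10⁹)^(1/4).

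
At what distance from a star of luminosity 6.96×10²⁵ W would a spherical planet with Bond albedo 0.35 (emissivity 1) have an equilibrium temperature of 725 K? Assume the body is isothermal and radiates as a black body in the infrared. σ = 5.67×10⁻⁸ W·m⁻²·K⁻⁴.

d ≈ 7.58×10⁹ m

For an isothermal black-emitting sphere, (1−a)S·πr² = σ·4πr²·T⁴ ⇒ S = 4σT⁴/(1−a).
S = 4·5.67×10⁻⁸·(725)⁴/0.650 = 96400 W/m².
Flux falls as S = L/(4πd²), so d = √(L/(4πS)) = √(6.96×10²⁵/(4π·96400)).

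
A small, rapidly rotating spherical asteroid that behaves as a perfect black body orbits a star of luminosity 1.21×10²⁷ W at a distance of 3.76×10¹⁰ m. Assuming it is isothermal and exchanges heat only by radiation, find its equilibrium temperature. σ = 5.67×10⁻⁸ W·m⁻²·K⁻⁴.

First find the stellar flux at distance d: S = L/(4πd²) = 1.21×10²⁷/(4π·(3.76×10¹⁰)²) = 68110 W/m².
For an isothermal sphere, absorbed (1−a)S·πr² = emitted σ·4πr²·T⁴, so T⁴ = (1−a)S/(4σ).
T⁴ = 1.00·68110/(4·5.67×10⁻⁸) = 3.003×10¹¹ K⁴.

T ≈ 740 K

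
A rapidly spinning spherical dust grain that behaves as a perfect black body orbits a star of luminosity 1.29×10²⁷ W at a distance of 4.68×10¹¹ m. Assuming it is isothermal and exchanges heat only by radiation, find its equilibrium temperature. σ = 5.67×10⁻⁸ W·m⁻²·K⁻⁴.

T ≈ 213 K

First find the stellar flux at distance d: S = L/(4πd²) = 1.29×10²⁷/(4π·(4.68×10¹¹)²) = 468.7 W/m².
For an isothermal sphere, absorbed (1−a)S·πr² = emitted σ·4πr²·T⁴, so T⁴ = (1−a)S/(4σ).
T⁴ = 1.00·468.7/(4·5.67×10⁻⁸) = 2.067×10⁹ K⁴.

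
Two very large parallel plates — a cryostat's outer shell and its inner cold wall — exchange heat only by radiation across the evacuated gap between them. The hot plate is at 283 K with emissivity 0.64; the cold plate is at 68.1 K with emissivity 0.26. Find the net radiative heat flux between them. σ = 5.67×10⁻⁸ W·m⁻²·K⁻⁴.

For two infinite grey parallel plates, q = σ(T₁⁴ − T₂⁴)/(1/ε₁ + 1/ε₂ − 1).
T₁⁴ − T₂⁴ = 6.414×10⁹ − 2.151×10⁷ = 6.393×10⁹ K⁴.
1/ε₁ + 1/ε₂ − 1 = 1.562 + 3.846 − 1 = 4.409.
q = 5.67×10⁻⁸ × 6.393×10⁹ / 4.409.

q ≈ 82.2 W/m²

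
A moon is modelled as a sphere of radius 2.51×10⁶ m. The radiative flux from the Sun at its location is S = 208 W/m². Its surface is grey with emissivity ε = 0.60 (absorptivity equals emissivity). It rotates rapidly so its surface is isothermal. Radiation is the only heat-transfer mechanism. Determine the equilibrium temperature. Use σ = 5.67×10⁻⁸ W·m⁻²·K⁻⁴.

At equilibrium, absorbed power = emitted power.
Absorbing cross-section = πr² = 1.979×10¹³ m²; emitting surface = 4πr² = 7.917×10¹³ m² (ratio 4).
εS·A_cross = εσ·A_surf·T⁴  ⇒  T⁴ = S/(4σ)   (ε cancels).
T⁴ = 208/(4·5.67×10⁻⁸) = 9.171×10⁸ K⁴.
T = (9.171×10⁸)^(1/4).

T ≈ 174 K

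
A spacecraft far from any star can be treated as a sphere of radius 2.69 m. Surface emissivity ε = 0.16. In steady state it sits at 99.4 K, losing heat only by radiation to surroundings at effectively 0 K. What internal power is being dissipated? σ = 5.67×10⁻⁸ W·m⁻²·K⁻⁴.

Steady state: P = εσA T⁴.
A = 4πr² = 90.93 m²; T⁴ = (99.4)⁴ = 9.762×10⁷ K⁴.
P = 0.16 × 5.67×10⁻⁸ × 90.93 × 9.762×10⁷.

P ≈ 80.5 W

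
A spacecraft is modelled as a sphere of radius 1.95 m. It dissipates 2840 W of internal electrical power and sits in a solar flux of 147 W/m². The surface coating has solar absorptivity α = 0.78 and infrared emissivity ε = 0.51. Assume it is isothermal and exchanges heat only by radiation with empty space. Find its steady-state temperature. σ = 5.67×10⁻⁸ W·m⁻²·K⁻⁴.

T ≈ 235 K

At steady state, absorbed solar power + internal power = radiated power.
Absorbed: α·S·A_cross = 0.78·147·11.95 = 1370 W (cross-section πr²).
Total input = 1370 + 2840 = 4210 W.
Radiated: εσ·A_surf·T⁴ with A_surf = 4πr² = 47.78 m².
T⁴ = 4210/(0.51·5.67×10⁻⁸·47.78) = 3.047×10⁹ K⁴.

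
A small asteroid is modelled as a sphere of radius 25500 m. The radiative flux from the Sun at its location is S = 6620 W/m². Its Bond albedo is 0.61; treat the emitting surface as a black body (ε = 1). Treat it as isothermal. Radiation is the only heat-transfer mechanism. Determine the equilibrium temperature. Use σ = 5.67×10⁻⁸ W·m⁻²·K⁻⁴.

At equilibrium, absorbed power = emitted power.
Absorbing cross-section = πr² = 2.043×10⁹ m²; emitting surface = 4πr² = 8.171×10⁹ m² (ratio 4).
(1−a)S·A_cross = εσ·A_surf·T⁴  ⇒  T⁴ = (1−a)S/(4σ).
T⁴ = 0.390·6620/(4·5.67×10⁻⁸) = 1.138×10¹⁰ K⁴.
T = (1.138×10¹⁰)^(1/4).

T ≈ 327 K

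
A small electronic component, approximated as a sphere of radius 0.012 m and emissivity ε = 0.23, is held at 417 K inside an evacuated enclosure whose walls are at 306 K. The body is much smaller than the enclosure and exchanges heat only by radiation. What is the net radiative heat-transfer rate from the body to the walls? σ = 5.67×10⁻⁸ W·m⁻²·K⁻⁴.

For a small grey body in a large enclosure: P_net = εσA(T_body⁴ − T_wall⁴).
A = 4πr² = 0.001810 m²; T_body⁴ − T_wall⁴ = 3.024×10¹⁰ − 8.768×10⁹ = 2.147×10¹⁰ K⁴.
|P_net| = 0.23·5.67×10⁻⁸·0.001810·2.147×10¹⁰.

P_net ≈ 0.507 W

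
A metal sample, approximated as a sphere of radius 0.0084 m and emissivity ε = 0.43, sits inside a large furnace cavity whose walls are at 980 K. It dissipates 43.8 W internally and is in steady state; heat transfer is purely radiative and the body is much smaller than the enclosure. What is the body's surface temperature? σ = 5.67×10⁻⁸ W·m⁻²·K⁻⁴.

For a small grey body in a large enclosure, net radiated power = εσA(T⁴ − T_w⁴).
Steady state: P = εσA(T⁴ − T_w⁴) with A = 4πr² = 8.867×10⁻⁴ m².
T⁴ = P/(εσA) + T_w⁴ = 43.8/(0.43·5.67×10⁻⁸·8.867×10⁻⁴) + (980)⁴
    = 2.026×10¹² + 9.224×10¹¹ = 2.948×10¹² K⁴.

T ≈ 1310 K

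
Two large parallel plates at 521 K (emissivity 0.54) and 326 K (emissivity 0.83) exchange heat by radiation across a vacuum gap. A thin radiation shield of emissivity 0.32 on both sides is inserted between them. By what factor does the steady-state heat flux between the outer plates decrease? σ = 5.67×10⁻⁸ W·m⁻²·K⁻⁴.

Without shield: q₀ = σΔ(T⁴)/(1/ε₁+1/ε₂−1) with denominator 2.057.
With shield the two gaps are in series; the resistances add: (1/ε₁+1/ε_s−1)+(1/ε_s+1/ε₂−1) = 3.977+3.330 = 7.307.
Heat-flux ratio q₀/q = 7.307/2.057.

factor ≈ 3.55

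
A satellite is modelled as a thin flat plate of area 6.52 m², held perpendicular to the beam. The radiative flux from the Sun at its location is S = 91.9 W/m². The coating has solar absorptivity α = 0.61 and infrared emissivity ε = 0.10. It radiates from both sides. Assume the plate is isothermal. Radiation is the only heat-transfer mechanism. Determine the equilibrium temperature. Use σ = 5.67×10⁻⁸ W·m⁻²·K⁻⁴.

T ≈ 265 K

At equilibrium, absorbed power = emitted power.
Absorbing cross-section = A = 6.520 m²; emitting surface = 2A = 13.04 m² (ratio 2).
αS·A_cross = εσ·A_surf·T⁴  ⇒  T⁴ = αS/(ε·2σ).
T⁴ = 0.610·91.9/(0.10·2·5.67×10⁻⁸) = 4.943×10⁹ K⁴.
T = (4.943×10⁹)^(1/4).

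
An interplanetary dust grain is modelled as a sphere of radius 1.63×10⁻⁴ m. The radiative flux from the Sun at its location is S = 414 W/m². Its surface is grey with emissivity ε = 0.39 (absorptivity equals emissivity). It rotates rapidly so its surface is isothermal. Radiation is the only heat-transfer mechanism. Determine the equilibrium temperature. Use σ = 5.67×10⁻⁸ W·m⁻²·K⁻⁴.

T ≈ 207 K

At equilibrium, absorbed power = emitted power.
Absorbing cross-section = πr² = 8.347×10⁻⁸ m²; emitting surface = 4πr² = 3.339×10⁻⁷ m² (ratio 4).
εS·A_cross = εσ·A_surf·T⁴  ⇒  T⁴ = S/(4σ)   (ε cancels).
T⁴ = 414/(4·5.67×10⁻⁸) = 1.825×10⁹ K⁴.
T = (1.825×10⁹)^(1/4).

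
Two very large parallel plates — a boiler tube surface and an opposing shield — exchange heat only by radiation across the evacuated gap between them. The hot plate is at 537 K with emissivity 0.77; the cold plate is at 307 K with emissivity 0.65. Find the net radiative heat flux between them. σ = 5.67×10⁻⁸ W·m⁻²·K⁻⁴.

q ≈ 2290 W/m²

For two infinite grey parallel plates, q = σ(T₁⁴ − T₂⁴)/(1/ε₁ + 1/ε₂ − 1).
T₁⁴ − T₂⁴ = 8.316×10¹⁰ − 8.883×10⁹ = 7.427×10¹⁰ K⁴.
1/ε₁ + 1/ε₂ − 1 = 1.299 + 1.538 − 1 = 1.837.
q = 5.67×10⁻⁸ × 7.427×10¹⁰ / 1.837.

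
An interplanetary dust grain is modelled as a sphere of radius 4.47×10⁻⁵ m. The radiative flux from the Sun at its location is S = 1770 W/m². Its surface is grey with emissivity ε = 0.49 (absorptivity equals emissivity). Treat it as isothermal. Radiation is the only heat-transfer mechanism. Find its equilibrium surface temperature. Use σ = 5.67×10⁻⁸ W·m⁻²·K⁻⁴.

T ≈ 297 K

At equilibrium, absorbed power = emitted power.
Absorbing cross-section = πr² = 6.277×10⁻⁹ m²; emitting surface = 4πr² = 2.511×10⁻⁸ m² (ratio 4).
εS·A_cross = εσ·A_surf·T⁴  ⇒  T⁴ = S/(4σ)   (ε cancels).
T⁴ = 1770/(4·5.67×10⁻⁸) = 7.804×10⁹ K⁴.
T = (7.804×10⁹)^(1/4).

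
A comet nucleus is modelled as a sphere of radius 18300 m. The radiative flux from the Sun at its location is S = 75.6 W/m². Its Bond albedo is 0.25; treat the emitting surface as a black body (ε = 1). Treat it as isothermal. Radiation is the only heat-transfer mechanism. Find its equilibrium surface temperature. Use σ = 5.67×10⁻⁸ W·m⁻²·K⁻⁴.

At equilibrium, absorbed power = emitted power.
Absorbing cross-section = πr² = 1.052×10⁹ m²; emitting surface = 4πr² = 4.208×10⁹ m² (ratio 4).
(1−a)S·A_cross = εσ·A_surf·T⁴  ⇒  T⁴ = (1−a)S/(4σ).
T⁴ = 0.750·75.6/(4·5.67×10⁻⁸) = 2.500×10⁸ K⁴.
T = (2.500×10⁸)^(1/4).

T ≈ 126 K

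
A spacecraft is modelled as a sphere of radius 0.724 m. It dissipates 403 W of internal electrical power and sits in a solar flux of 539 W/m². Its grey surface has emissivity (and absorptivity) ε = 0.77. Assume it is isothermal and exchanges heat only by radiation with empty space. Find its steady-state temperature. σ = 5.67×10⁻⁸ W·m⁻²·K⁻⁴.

T ≈ 248 K

At steady state, absorbed solar power + internal power = radiated power.
Absorbed: α·S·A_cross = 0.77·539·1.647 = 683.4 W (cross-section πr²).
Total input = 683.4 + 403 = 1086 W.
Radiated: εσ·A_surf·T⁴ with A_surf = 4πr² = 6.587 m².
T⁴ = 1086/(0.77·5.67×10⁻⁸·6.587) = 3.778×10⁹ K⁴.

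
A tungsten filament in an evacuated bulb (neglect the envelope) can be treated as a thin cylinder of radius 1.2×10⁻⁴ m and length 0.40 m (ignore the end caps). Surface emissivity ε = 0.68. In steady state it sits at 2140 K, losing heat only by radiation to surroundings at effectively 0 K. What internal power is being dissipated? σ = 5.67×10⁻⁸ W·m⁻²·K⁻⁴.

Steady state: P = εσA T⁴.
A = 2πrL = 3.016×10⁻⁴ m²; T⁴ = (2140)⁴ = 2.097×10¹³ K⁴.
P = 0.68 × 5.67×10⁻⁸ × 3.016×10⁻⁴ × 2.097×10¹³.

P ≈ 244 W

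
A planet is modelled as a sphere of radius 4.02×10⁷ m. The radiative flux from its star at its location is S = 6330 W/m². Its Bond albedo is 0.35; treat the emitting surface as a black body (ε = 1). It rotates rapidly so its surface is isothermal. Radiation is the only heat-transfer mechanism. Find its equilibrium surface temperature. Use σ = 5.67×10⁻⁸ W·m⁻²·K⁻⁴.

At equilibrium, absorbed power = emitted power.
Absorbing cross-section = πr² = 5.077×10¹⁵ m²; emitting surface = 4πr² = 2.031×10¹⁶ m² (ratio 4).
(1−a)S·A_cross = εσ·A_surf·T⁴  ⇒  T⁴ = (1−a)S/(4σ).
T⁴ = 0.650·6330/(4·5.67×10⁻⁸) = 1.814×10¹⁰ K⁴.
T = (1.814×10¹⁰)^(1/4).

T ≈ 367 K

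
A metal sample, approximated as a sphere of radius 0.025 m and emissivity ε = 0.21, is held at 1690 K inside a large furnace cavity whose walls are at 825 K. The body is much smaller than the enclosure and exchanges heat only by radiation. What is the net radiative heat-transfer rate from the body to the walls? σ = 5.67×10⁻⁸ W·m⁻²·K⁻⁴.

For a small grey body in a large enclosure: P_net = εσA(T_body⁴ − T_wall⁴).
A = 4πr² = 0.007854 m²; T_body⁴ − T_wall⁴ = 8.157×10¹² − 4.633×10¹¹ = 7.694×10¹² K⁴.
|P_net| = 0.21·5.67×10⁻⁸·0.007854·7.694×10¹².

P_net ≈ 720 W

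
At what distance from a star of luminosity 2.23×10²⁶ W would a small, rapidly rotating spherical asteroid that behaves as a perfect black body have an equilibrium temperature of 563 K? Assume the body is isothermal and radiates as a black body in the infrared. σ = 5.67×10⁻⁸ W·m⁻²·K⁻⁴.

d ≈ 2.79×10¹⁰ m

For an isothermal black-emitting sphere, (1−a)S·πr² = σ·4πr²·T⁴ ⇒ S = 4σT⁴/(1−a).
S = 4·5.67×10⁻⁸·(563)⁴/1.00 = 22790 W/m².
Flux falls as S = L/(4πd²), so d = √(L/(4πS)) = √(2.23×10²⁶/(4π·22790)).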